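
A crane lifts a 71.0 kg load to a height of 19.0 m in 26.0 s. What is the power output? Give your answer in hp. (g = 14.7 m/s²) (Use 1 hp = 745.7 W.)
P = mgh/t = (71.0)(14.7)(19.0)/26.0 = 762.704 W = 1.023 hp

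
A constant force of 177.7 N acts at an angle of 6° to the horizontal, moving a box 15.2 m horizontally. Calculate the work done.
W = F·d·cosθ = (177.7)(15.2)cos(6°) = 2686 J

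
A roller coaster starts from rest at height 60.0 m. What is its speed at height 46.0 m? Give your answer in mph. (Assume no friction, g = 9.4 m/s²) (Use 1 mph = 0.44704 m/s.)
mgh₁ = mgh₂ + ½mv² ⇒ v = √(2g(h₁−h₂)) = √(2·9.4·14.0) = 16.2234 m/s = 36.29 mph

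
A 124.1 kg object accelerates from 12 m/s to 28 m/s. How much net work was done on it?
W = ΔKE = ½m(v₂² − v₁²) = ½(124.1)(28² − 12²) = 39712.0 J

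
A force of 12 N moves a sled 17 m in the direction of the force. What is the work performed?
W = F·d = (12)(17) = 204.0 J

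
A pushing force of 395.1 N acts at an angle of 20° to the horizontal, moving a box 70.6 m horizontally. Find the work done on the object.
W = F·d·cosθ = (395.1)(70.6)cos(20°) = 26210 J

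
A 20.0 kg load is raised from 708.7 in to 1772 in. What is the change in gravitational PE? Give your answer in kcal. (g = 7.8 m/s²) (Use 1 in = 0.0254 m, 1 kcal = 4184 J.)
Convert to SI: m = 20.0 kg, Δh = 27.0078 m
ΔPE = mgΔh = (20.0)(7.8)(27.0078) = 4213.22 J = 1.007 kcal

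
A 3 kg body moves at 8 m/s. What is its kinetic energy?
KE = ½mv² = ½(3)(8)² = 96.0 J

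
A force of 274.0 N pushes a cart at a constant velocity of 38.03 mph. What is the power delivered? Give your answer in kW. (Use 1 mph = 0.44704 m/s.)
Convert to SI: F = 274.0 N, v = 17.0009 m/s
P = Fv = (274.0)(17.0009) = 4658.26 W = 4.658 kW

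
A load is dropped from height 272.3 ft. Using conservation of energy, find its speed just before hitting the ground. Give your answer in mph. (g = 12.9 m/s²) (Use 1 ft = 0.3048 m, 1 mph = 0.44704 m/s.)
Convert to SI: h = 82.997 m
mgh = ½mv² ⇒ v = √(2gh) = √(2·12.9·82.997) = 46.2744 m/s = 103.5 mph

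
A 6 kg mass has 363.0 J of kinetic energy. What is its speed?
v = √(2·KE/m) = √(2·363.0/6) = 11.0 m/s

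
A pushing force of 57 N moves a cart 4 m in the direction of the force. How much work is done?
W = F·d = (57)(4) = 228.0 J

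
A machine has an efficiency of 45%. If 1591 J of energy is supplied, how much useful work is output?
W_out = η·W_in = 0.45·1591 = 715.95 J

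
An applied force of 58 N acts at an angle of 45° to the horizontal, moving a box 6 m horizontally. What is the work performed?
W = F·d·cosθ = (58)(6)cos(45°) = 246.1 J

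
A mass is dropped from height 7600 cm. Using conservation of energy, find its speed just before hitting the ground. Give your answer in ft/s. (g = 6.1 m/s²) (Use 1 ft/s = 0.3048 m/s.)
Convert to SI: h = 76.0 m
mgh = ½mv² ⇒ v = √(2gh) = √(2·6.1·76.0) = 30.45 m/s = 99.9 ft/s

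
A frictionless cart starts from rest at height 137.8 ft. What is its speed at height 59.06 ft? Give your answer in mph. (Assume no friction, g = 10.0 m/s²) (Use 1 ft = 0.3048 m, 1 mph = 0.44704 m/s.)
Convert to SI: h₁−h₂ = 24.0 m
mgh₁ = mgh₂ + ½mv² ⇒ v = √(2g(h₁−h₂)) = √(2·10.0·24.0) = 21.9089 m/s = 49.01 mph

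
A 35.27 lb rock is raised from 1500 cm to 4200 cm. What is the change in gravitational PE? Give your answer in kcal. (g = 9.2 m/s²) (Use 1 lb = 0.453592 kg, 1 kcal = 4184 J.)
Convert to SI: m = 15.9982 kg, Δh = 27.0 m
ΔPE = mgΔh = (15.9982)(9.2)(27.0) = 3973.95 J = 0.9498 kcal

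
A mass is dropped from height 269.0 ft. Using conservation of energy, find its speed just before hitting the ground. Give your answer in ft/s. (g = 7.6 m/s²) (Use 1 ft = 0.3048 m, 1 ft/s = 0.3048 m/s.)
Convert to SI: h = 81.9912 m
mgh = ½mv² ⇒ v = √(2gh) = √(2·7.6·81.9912) = 35.3025 m/s = 115.8 ft/s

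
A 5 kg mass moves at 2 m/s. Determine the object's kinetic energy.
KE = ½mv² = ½(5)(2)² = 10.0 J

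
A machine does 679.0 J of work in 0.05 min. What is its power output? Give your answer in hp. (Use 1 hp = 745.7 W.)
Convert to SI: W = 679.0 J, t = 3.0 s
P = W/t = 679.0/3.0 = 226.333 W = 0.3035 hp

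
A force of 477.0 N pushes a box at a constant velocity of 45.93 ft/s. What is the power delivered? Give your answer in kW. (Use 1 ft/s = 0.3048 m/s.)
Convert to SI: F = 477.0 N, v = 13.9995 m/s
P = Fv = (477.0)(13.9995) = 6677.74 W = 6.678 kW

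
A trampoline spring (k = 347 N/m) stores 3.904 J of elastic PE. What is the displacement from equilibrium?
x = √(2·PE/k) = √(2·3.904/347) = 0.15 m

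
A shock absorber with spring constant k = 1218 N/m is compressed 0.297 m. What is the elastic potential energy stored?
PE = ½kx² = ½(1218)(0.297)² = 53.72 J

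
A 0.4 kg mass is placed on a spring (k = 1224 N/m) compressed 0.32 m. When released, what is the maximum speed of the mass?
½kx² = ½mv² ⇒ v = x√(k/m) = (0.32)√(1224/0.4) = 17.7 m/s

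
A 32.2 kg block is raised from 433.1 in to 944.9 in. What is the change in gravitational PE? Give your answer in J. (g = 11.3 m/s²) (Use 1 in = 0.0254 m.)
Convert to SI: m = 32.2 kg, Δh = 12.9997 m
ΔPE = mgΔh = (32.2)(11.3)(12.9997) = 4730 J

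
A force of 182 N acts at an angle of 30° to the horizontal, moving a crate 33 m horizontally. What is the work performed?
W = F·d·cosθ = (182)(33)cos(30°) = 5201 J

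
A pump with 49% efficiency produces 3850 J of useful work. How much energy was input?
W_in = W_out/η = 3850/0.49 = 7857 J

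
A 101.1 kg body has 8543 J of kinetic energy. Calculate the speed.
v = √(2·KE/m) = √(2·8543/101.1) = 13.0 m/s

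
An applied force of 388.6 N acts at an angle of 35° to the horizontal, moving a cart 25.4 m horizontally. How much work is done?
W = F·d·cosθ = (388.6)(25.4)cos(35°) = 8085 J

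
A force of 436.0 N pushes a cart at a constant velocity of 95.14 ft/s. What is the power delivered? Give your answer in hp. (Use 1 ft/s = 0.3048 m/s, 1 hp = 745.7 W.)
Convert to SI: F = 436.0 N, v = 28.9987 m/s
P = Fv = (436.0)(28.9987) = 12643.4 W = 16.96 hp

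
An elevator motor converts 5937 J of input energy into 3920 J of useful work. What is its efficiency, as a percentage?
η = W_out/W_in = 3920/5937 = 66.03%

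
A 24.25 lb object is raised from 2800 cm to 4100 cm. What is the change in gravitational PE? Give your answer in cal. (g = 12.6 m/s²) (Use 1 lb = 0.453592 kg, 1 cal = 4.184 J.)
Convert to SI: m = 10.9996 kg, Δh = 13.0 m
ΔPE = mgΔh = (10.9996)(12.6)(13.0) = 1801.74 J = 430.6 cal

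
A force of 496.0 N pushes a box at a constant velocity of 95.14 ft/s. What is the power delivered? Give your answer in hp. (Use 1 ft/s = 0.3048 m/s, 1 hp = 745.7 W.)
Convert to SI: F = 496.0 N, v = 28.9987 m/s
P = Fv = (496.0)(28.9987) = 14383.3 W = 19.29 hp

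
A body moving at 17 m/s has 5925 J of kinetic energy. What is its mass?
m = 2·KE/v² = 2·5925/(17)² = 41.0 kg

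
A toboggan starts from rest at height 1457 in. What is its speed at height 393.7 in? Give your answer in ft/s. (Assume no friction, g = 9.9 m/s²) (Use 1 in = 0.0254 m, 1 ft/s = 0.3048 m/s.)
Convert to SI: h₁−h₂ = 27.0078 m
mgh₁ = mgh₂ + ½mv² ⇒ v = √(2g(h₁−h₂)) = √(2·9.9·27.0078) = 23.1248 m/s = 75.87 ft/s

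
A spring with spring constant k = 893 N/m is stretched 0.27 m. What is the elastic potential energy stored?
PE = ½kx² = ½(893)(0.27)² = 32.55 J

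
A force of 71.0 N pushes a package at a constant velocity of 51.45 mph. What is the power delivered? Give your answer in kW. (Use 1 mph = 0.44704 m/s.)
Convert to SI: F = 71.0 N, v = 23.0002 m/s
P = Fv = (71.0)(23.0002) = 1633.01 W = 1.633 kW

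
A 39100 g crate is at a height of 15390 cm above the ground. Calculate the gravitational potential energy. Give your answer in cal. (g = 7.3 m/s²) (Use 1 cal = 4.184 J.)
Convert to SI: m = 39.1 kg, h = 153.9 m
PE = mgh = (39.1)(7.3)(153.9) = 43927.7 J = 10500 cal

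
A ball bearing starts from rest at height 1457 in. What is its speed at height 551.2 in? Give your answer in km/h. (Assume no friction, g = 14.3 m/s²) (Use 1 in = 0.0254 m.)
Convert to SI: h₁−h₂ = 23.0073 m
mgh₁ = mgh₂ + ½mv² ⇒ v = √(2g(h₁−h₂)) = √(2·14.3·23.0073) = 25.6517 m/s = 92.35 km/h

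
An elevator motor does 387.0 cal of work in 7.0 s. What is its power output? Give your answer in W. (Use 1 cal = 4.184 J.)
Convert to SI: W = 1619.21 J, t = 7.0 s
P = W/t = 1619.21/7.0 = 231.3 W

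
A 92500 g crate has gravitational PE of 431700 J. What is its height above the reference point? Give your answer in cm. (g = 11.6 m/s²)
Convert to SI: m = 92.5 kg, PE = 431700 J
h = PE/(mg) = 431700/(92.5·11.6) = 402.33 m = 40230 cm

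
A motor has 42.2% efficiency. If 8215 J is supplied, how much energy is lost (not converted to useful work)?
W_lost = W_in(1 − η) = 8215·(1 − 0.422) = 4748 J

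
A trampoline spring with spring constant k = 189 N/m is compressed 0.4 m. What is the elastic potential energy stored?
PE = ½kx² = ½(189)(0.4)² = 15.12 J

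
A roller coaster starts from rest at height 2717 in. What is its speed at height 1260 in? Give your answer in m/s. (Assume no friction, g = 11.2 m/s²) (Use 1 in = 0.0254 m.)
Convert to SI: h₁−h₂ = 37.0078 m
mgh₁ = mgh₂ + ½mv² ⇒ v = √(2g(h₁−h₂)) = √(2·11.2·37.0078) = 28.79 m/s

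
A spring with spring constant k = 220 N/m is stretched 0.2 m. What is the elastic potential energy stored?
PE = ½kx² = ½(220)(0.2)² = 4.4 J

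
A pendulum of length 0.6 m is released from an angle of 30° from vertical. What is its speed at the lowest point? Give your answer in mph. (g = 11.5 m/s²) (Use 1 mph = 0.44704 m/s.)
h = L(1 − cosθ) = 0.6(1 − cos30°) = 0.0803848 m
v = √(2gh) = √(2·11.5·0.0803848) = 1.35972 m/s = 3.042 mph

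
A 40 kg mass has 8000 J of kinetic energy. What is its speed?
v = √(2·KE/m) = √(2·8000/40) = 20.0 m/s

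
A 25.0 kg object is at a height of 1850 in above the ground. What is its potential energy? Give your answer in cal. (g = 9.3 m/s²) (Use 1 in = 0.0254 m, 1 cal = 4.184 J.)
Convert to SI: m = 25.0 kg, h = 46.99 m
PE = mgh = (25.0)(9.3)(46.99) = 10925.2 J = 2611 cal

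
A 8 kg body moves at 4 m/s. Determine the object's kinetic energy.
KE = ½mv² = ½(8)(4)² = 64.0 J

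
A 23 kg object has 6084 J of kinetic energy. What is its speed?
v = √(2·KE/m) = √(2·6084/23) = 23.0 m/s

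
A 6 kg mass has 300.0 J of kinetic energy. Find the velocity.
v = √(2·KE/m) = √(2·300.0/6) = 10.0 m/s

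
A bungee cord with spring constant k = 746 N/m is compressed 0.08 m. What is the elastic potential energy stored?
PE = ½kx² = ½(746)(0.08)² = 2.387 J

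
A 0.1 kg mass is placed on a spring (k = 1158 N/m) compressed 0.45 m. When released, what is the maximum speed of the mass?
½kx² = ½mv² ⇒ v = x√(k/m) = (0.45)√(1158/0.1) = 48.42 m/s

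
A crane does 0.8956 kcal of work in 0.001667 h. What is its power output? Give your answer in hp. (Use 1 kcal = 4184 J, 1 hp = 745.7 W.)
Convert to SI: W = 3747.19 J, t = 6.0012 s
P = W/t = 3747.19/6.0012 = 624.407 W = 0.8373 hp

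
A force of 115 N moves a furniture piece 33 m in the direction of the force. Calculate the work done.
W = F·d = (115)(33) = 3795 J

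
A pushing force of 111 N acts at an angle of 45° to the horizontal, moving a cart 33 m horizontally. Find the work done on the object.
W = F·d·cosθ = (111)(33)cos(45°) = 2590 J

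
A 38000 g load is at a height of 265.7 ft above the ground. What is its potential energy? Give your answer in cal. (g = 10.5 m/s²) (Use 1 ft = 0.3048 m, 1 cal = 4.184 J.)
Convert to SI: m = 38.0 kg, h = 80.9854 m
PE = mgh = (38.0)(10.5)(80.9854) = 32313.2 J = 7723 cal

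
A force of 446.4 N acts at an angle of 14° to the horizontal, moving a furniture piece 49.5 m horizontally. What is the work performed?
W = F·d·cosθ = (446.4)(49.5)cos(14°) = 21440 J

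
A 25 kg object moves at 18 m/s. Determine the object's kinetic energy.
KE = ½mv² = ½(25)(18)² = 4050.0 J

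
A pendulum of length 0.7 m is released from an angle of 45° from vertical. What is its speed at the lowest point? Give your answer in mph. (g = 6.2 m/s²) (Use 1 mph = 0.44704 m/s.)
h = L(1 − cosθ) = 0.7(1 − cos45°) = 0.205025 m
v = √(2gh) = √(2·6.2·0.205025) = 1.59446 m/s = 3.567 mph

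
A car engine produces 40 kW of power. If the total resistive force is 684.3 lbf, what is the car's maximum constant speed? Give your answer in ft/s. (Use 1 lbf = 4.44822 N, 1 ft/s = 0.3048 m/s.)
Convert to SI: F = 3043.92 N
P = Fv ⇒ v = P/F = 40000 W/3043.92 N = 13.141 m/s = 43.11 ft/s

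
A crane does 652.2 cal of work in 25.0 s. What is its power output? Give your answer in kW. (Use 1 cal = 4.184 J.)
Convert to SI: W = 2728.8 J, t = 25.0 s
P = W/t = 2728.8/25.0 = 109.152 W = 0.1092 kW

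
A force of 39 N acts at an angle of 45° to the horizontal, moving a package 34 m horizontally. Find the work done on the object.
W = F·d·cosθ = (39)(34)cos(45°) = 937.6 J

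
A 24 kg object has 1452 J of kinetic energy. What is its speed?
v = √(2·KE/m) = √(2·1452/24) = 11.0 m/s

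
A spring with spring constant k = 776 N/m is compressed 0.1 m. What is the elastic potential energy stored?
PE = ½kx² = ½(776)(0.1)² = 3.88 J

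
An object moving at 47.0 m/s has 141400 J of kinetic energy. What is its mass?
m = 2·KE/v² = 2·141400/(47.0)² = 128.0 kg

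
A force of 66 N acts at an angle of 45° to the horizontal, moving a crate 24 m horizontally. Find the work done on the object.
W = F·d·cosθ = (66)(24)cos(45°) = 1120 J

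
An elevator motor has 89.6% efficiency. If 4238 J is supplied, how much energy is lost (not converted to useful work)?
W_lost = W_in(1 − η) = 4238·(1 − 0.896) = 440.8 J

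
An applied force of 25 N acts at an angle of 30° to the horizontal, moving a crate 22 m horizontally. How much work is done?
W = F·d·cosθ = (25)(22)cos(30°) = 476.3 J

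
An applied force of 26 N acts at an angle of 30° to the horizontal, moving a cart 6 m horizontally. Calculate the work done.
W = F·d·cosθ = (26)(6)cos(30°) = 135.1 J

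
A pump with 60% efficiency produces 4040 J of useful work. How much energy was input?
W_in = W_out/η = 4040/0.6 = 6733 J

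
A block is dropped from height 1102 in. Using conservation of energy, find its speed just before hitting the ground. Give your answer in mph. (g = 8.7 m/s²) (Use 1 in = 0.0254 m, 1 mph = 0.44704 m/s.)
Convert to SI: h = 27.9908 m
mgh = ½mv² ⇒ v = √(2gh) = √(2·8.7·27.9908) = 22.069 m/s = 49.37 mph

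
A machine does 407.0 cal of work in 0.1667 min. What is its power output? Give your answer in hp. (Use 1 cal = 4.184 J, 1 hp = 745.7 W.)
Convert to SI: W = 1702.89 J, t = 10.002 s
P = W/t = 1702.89/10.002 = 170.255 W = 0.2283 hp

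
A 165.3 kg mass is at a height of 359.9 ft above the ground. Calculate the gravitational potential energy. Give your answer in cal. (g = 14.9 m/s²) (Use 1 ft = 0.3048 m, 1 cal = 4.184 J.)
Convert to SI: m = 165.3 kg, h = 109.698 m
PE = mgh = (165.3)(14.9)(109.698) = 270181.7 J = 64570 cal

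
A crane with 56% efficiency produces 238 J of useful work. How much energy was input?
W_in = W_out/η = 238/0.56 = 425.0 J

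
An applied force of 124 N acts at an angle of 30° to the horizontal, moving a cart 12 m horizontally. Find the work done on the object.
W = F·d·cosθ = (124)(12)cos(30°) = 1289 J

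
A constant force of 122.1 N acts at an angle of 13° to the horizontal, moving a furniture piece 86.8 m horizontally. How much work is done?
W = F·d·cosθ = (122.1)(86.8)cos(13°) = 10330 J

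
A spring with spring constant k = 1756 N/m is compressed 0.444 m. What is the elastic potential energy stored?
PE = ½kx² = ½(1756)(0.444)² = 173.1 J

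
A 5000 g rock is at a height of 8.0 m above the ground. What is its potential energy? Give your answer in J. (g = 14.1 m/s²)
Convert to SI: m = 5.0 kg, h = 8.0 m
PE = mgh = (5.0)(14.1)(8.0) = 564.0 J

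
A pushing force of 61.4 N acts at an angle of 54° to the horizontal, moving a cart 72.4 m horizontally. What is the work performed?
W = F·d·cosθ = (61.4)(72.4)cos(54°) = 2613 J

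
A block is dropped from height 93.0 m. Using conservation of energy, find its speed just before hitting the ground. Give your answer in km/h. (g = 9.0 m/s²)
mgh = ½mv² ⇒ v = √(2gh) = √(2·9.0·93.0) = 40.9145 m/s = 147.3 km/h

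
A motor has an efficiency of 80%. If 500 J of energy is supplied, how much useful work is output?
W_out = η·W_in = 0.8·500 = 400.0 J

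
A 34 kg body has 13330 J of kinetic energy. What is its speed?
v = √(2·KE/m) = √(2·13330/34) = 28.0 m/s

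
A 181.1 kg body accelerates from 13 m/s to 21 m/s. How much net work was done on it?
W = ΔKE = ½m(v₂² − v₁²) = ½(181.1)(21² − 13²) = 24629.6 J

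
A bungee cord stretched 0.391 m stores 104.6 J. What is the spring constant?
k = 2·PE/x² = 2·104.6/(0.391)² = 1368 N/m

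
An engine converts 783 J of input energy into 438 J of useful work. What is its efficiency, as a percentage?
η = W_out/W_in = 438/783 = 55.94%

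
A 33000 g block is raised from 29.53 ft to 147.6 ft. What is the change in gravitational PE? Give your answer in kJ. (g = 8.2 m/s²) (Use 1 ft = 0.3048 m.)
Convert to SI: m = 33.0 kg, Δh = 35.9877 m
ΔPE = mgΔh = (33.0)(8.2)(35.9877) = 9738.28 J = 9.738 kJ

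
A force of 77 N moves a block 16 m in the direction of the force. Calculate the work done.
W = F·d = (77)(16) = 1232 J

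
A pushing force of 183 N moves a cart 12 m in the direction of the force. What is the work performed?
W = F·d = (183)(12) = 2196 J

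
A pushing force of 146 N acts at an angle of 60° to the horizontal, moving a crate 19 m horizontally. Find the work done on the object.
W = F·d·cosθ = (146)(19)cos(60°) = 1387 J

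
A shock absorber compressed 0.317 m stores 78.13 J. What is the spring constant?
k = 2·PE/x² = 2·78.13/(0.317)² = 1555 N/m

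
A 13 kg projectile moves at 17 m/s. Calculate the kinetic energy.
KE = ½mv² = ½(13)(17)² = 1878.5 J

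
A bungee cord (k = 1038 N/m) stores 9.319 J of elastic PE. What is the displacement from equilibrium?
x = √(2·PE/k) = √(2·9.319/1038) = 0.134 m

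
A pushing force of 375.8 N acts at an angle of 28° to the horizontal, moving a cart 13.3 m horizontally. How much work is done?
W = F·d·cosθ = (375.8)(13.3)cos(28°) = 4413 J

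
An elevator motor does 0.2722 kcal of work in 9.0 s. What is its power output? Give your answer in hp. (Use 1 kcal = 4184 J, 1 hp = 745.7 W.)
Convert to SI: W = 1138.88 J, t = 9.0 s
P = W/t = 1138.88/9.0 = 126.543 W = 0.1697 hp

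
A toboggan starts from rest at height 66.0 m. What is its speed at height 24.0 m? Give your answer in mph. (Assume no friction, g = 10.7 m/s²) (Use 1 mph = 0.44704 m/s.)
mgh₁ = mgh₂ + ½mv² ⇒ v = √(2g(h₁−h₂)) = √(2·10.7·42.0) = 29.98 m/s = 67.06 mph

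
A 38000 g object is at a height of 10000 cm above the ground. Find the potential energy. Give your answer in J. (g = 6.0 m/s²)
Convert to SI: m = 38.0 kg, h = 100.0 m
PE = mgh = (38.0)(6.0)(100.0) = 22800 J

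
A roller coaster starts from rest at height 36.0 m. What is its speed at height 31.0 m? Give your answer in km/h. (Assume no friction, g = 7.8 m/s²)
mgh₁ = mgh₂ + ½mv² ⇒ v = √(2g(h₁−h₂)) = √(2·7.8·5.0) = 8.83176 m/s = 31.79 km/h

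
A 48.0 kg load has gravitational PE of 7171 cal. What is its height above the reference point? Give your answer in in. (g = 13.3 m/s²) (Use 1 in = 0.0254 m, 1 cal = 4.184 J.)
Convert to SI: m = 48.0 kg, PE = 30003.5 J
h = PE/(mg) = 30003.5/(48.0·13.3) = 46.9979 m = 1850 in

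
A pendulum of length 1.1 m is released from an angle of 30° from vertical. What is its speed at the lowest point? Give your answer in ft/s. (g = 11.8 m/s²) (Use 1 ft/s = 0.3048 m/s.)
h = L(1 − cosθ) = 1.1(1 − cos30°) = 0.147372 m
v = √(2gh) = √(2·11.8·0.147372) = 1.86493 m/s = 6.119 ft/s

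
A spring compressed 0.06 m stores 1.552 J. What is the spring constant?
k = 2·PE/x² = 2·1.552/(0.06)² = 862.2 N/m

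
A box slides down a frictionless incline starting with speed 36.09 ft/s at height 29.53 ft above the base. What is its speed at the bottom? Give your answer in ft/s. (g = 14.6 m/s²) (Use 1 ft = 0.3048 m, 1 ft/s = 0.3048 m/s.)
Convert to SI: v₀ = 11.0002 m/s, h = 9.00074 m
½mv₀² + mgh = ½mv² ⇒ v = √(v₀² + 2gh) = √(11.0002² + 2·14.6·9.00074) = 19.5915 m/s = 64.28 ft/s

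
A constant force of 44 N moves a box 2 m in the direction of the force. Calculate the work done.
W = F·d = (44)(2) = 88.0 J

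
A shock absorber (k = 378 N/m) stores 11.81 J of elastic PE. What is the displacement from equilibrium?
x = √(2·PE/k) = √(2·11.81/378) = 0.25 m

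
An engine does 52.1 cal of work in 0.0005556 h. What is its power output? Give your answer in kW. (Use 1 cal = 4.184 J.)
Convert to SI: W = 217.986 J, t = 2.00016 s
P = W/t = 217.986/2.00016 = 108.984 W = 0.109 kW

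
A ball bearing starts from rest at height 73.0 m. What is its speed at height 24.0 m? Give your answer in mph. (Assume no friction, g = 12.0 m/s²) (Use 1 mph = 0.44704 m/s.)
mgh₁ = mgh₂ + ½mv² ⇒ v = √(2g(h₁−h₂)) = √(2·12.0·49.0) = 34.2929 m/s = 76.71 mph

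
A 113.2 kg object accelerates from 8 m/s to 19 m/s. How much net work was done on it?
W = ΔKE = ½m(v₂² − v₁²) = ½(113.2)(19² − 8²) = 16810.2 J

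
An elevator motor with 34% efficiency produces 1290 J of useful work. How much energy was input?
W_in = W_out/η = 1290/0.34 = 3794 J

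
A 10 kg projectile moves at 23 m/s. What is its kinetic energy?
KE = ½mv² = ½(10)(23)² = 2645.0 J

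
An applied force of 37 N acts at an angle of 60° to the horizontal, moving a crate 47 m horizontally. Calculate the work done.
W = F·d·cosθ = (37)(47)cos(60°) = 869.5 J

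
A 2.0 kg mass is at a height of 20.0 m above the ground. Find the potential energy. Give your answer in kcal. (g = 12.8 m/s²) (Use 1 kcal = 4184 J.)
PE = mgh = (2.0)(12.8)(20.0) = 512.0 J = 0.1224 kcal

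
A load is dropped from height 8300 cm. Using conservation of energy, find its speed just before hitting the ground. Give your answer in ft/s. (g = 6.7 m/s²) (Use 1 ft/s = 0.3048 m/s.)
Convert to SI: h = 83.0 m
mgh = ½mv² ⇒ v = √(2gh) = √(2·6.7·83.0) = 33.3497 m/s = 109.4 ft/s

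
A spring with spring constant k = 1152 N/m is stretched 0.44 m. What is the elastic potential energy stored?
PE = ½kx² = ½(1152)(0.44)² = 111.5 J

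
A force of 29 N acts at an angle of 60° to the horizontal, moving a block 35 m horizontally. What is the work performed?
W = F·d·cosθ = (29)(35)cos(60°) = 507.5 J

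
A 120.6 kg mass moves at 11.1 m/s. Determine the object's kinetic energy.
KE = ½mv² = ½(120.6)(11.1)² = 7430 J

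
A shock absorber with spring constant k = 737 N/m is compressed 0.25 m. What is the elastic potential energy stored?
PE = ½kx² = ½(737)(0.25)² = 23.03 J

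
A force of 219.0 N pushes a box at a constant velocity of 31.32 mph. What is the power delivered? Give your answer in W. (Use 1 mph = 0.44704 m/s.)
Convert to SI: F = 219.0 N, v = 14.0013 m/s
P = Fv = (219.0)(14.0013) = 3066 W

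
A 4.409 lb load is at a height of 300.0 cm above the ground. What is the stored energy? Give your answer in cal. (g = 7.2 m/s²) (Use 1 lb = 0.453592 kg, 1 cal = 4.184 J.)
Convert to SI: m = 1.99989 kg, h = 3.0 m
PE = mgh = (1.99989)(7.2)(3.0) = 43.1976 J = 10.32 cal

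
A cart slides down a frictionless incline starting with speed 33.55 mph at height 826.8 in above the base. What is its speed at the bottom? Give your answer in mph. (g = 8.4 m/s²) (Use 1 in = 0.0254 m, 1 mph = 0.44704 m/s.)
Convert to SI: v₀ = 14.9982 m/s, h = 21.0007 m
½mv₀² + mgh = ½mv² ⇒ v = √(v₀² + 2gh) = √(14.9982² + 2·8.4·21.0007) = 24.0366 m/s = 53.77 mph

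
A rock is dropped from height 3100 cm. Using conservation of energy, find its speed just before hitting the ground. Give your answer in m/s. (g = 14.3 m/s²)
Convert to SI: h = 31.0 m
mgh = ½mv² ⇒ v = √(2gh) = √(2·14.3·31.0) = 29.78 m/s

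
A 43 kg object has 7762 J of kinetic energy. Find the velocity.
v = √(2·KE/m) = √(2·7762/43) = 19.0 m/s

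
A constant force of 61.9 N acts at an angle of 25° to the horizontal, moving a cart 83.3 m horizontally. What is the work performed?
W = F·d·cosθ = (61.9)(83.3)cos(25°) = 4673 J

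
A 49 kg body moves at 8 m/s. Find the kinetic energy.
KE = ½mv² = ½(49)(8)² = 1568.0 J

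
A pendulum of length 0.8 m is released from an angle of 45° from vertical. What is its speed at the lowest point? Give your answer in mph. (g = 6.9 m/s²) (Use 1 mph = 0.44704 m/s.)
h = L(1 − cosθ) = 0.8(1 − cos45°) = 0.234315 m
v = √(2gh) = √(2·6.9·0.234315) = 1.7982 m/s = 4.022 mph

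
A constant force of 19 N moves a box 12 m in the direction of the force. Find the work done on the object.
W = F·d = (19)(12) = 228.0 J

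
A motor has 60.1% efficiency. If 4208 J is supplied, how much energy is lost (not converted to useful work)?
W_lost = W_in(1 − η) = 4208·(1 − 0.601) = 1679 J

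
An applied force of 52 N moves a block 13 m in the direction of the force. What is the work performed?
W = F·d = (52)(13) = 676.0 J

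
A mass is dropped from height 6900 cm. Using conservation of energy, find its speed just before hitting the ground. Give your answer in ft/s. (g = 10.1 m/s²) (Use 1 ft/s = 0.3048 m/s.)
Convert to SI: h = 69.0 m
mgh = ½mv² ⇒ v = √(2gh) = √(2·10.1·69.0) = 37.3336 m/s = 122.5 ft/s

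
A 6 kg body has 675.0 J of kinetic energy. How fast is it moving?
v = √(2·KE/m) = √(2·675.0/6) = 15.0 m/s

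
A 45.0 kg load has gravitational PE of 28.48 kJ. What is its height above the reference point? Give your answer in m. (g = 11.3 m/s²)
Convert to SI: m = 45.0 kg, PE = 28480.0 J
h = PE/(mg) = 28480.0/(45.0·11.3) = 56.01 m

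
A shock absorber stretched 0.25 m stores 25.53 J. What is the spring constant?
k = 2·PE/x² = 2·25.53/(0.25)² = 817.0 N/m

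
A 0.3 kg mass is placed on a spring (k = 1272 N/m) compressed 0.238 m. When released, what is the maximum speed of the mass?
½kx² = ½mv² ⇒ v = x√(k/m) = (0.238)√(1272/0.3) = 15.5 m/s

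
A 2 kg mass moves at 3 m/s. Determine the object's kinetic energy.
KE = ½mv² = ½(2)(3)² = 9.0 J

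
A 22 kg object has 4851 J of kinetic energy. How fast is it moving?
v = √(2·KE/m) = √(2·4851/22) = 21.0 m/s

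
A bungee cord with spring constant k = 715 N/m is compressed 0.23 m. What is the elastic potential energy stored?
PE = ½kx² = ½(715)(0.23)² = 18.91 J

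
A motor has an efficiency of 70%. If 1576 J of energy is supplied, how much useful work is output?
W_out = η·W_in = 0.7·1576 = 1103.2 J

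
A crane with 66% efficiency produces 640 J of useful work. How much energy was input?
W_in = W_out/η = 640/0.66 = 969.7 J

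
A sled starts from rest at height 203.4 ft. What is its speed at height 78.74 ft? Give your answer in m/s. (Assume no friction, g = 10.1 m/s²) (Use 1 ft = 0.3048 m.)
Convert to SI: h₁−h₂ = 37.9964 m
mgh₁ = mgh₂ + ½mv² ⇒ v = √(2g(h₁−h₂)) = √(2·10.1·37.9964) = 27.7 m/s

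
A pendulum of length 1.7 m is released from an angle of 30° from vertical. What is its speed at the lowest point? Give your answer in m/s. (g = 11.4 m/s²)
h = L(1 − cosθ) = 1.7(1 − cos30°) = 0.227757 m
v = √(2gh) = √(2·11.4·0.227757) = 2.279 m/s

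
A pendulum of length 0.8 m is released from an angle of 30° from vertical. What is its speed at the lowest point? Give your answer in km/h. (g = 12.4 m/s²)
h = L(1 − cosθ) = 0.8(1 − cos30°) = 0.10718 m
v = √(2gh) = √(2·12.4·0.10718) = 1.63035 m/s = 5.869 km/h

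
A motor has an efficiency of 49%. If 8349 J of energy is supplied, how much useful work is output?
W_out = η·W_in = 0.49·8349 = 4091.01 J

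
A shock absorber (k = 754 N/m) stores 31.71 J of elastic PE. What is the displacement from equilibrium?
x = √(2·PE/k) = √(2·31.71/754) = 0.29 m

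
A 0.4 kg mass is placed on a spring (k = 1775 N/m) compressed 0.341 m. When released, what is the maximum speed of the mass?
½kx² = ½mv² ⇒ v = x√(k/m) = (0.341)√(1775/0.4) = 22.72 m/s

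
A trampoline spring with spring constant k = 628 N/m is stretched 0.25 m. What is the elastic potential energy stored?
PE = ½kx² = ½(628)(0.25)² = 19.63 J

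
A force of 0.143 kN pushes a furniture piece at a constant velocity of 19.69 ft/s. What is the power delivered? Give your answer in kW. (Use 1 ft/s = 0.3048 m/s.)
Convert to SI: F = 143.0 N, v = 6.00151 m/s
P = Fv = (143.0)(6.00151) = 858.216 W = 0.8582 kW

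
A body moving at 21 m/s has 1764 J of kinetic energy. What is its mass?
m = 2·KE/v² = 2·1764/(21)² = 8.0 kg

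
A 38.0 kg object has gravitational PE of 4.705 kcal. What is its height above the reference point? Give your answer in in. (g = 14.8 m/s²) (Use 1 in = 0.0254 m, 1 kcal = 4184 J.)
Convert to SI: m = 38.0 kg, PE = 19685.7 J
h = PE/(mg) = 19685.7/(38.0·14.8) = 35.0031 m = 1378 in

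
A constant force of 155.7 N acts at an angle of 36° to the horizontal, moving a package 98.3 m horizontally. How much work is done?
W = F·d·cosθ = (155.7)(98.3)cos(36°) = 12380 J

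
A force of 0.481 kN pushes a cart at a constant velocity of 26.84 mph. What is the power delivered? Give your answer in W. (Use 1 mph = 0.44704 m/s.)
Convert to SI: F = 481.0 N, v = 11.9986 m/s
P = Fv = (481.0)(11.9986) = 5771 W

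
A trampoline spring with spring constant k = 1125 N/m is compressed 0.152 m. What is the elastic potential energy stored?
PE = ½kx² = ½(1125)(0.152)² = 13.0 J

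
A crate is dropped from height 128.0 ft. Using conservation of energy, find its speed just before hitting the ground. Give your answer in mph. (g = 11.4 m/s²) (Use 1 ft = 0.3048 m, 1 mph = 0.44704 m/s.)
Convert to SI: h = 39.0144 m
mgh = ½mv² ⇒ v = √(2gh) = √(2·11.4·39.0144) = 29.825 m/s = 66.72 mph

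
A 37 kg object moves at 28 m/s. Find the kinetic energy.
KE = ½mv² = ½(37)(28)² = 14504.0 J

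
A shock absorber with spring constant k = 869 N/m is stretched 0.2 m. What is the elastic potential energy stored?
PE = ½kx² = ½(869)(0.2)² = 17.38 J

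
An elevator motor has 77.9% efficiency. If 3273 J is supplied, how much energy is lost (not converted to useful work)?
W_lost = W_in(1 − η) = 3273·(1 − 0.779) = 723.3 J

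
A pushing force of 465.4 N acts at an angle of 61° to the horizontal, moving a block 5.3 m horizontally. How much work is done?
W = F·d·cosθ = (465.4)(5.3)cos(61°) = 1196 J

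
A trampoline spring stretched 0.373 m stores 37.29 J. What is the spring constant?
k = 2·PE/x² = 2·37.29/(0.373)² = 536.0 N/m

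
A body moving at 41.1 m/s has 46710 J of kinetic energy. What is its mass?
m = 2·KE/v² = 2·46710/(41.1)² = 55.3 kg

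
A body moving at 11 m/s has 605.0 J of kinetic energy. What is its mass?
m = 2·KE/v² = 2·605.0/(11)² = 10.0 kg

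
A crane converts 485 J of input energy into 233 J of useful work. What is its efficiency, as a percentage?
η = W_out/W_in = 233/485 = 48.04%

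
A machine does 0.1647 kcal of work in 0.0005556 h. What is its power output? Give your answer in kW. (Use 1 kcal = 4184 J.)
Convert to SI: W = 689.105 J, t = 2.00016 s
P = W/t = 689.105/2.00016 = 344.525 W = 0.3445 kW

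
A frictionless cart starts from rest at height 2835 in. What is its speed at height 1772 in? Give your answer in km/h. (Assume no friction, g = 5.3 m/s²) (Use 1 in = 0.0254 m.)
Convert to SI: h₁−h₂ = 27.0002 m
mgh₁ = mgh₂ + ½mv² ⇒ v = √(2g(h₁−h₂)) = √(2·5.3·27.0002) = 16.9175 m/s = 60.9 km/h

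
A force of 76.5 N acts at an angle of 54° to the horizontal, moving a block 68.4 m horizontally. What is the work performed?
W = F·d·cosθ = (76.5)(68.4)cos(54°) = 3076 J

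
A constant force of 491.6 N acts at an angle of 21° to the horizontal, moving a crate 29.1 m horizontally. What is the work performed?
W = F·d·cosθ = (491.6)(29.1)cos(21°) = 13360 J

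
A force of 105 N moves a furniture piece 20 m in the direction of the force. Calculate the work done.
W = F·d = (105)(20) = 2100 J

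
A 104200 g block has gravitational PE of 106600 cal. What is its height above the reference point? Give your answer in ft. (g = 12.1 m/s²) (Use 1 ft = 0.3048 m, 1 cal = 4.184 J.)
Convert to SI: m = 104.2 kg, PE = 446014 J
h = PE/(mg) = 446014/(104.2·12.1) = 353.749 m = 1161 ft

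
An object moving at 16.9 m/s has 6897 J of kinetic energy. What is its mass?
m = 2·KE/v² = 2·6897/(16.9)² = 48.3 kg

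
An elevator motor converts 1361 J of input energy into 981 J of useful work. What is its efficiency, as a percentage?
η = W_out/W_in = 981/1361 = 72.08%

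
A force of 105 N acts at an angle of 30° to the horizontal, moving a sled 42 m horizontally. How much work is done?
W = F·d·cosθ = (105)(42)cos(30°) = 3819 J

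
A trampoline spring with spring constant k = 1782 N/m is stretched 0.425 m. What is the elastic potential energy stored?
PE = ½kx² = ½(1782)(0.425)² = 160.9 J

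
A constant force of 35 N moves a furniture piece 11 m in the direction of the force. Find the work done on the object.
W = F·d = (35)(11) = 385.0 J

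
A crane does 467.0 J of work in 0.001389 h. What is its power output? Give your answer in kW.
Convert to SI: W = 467.0 J, t = 5.0004 s
P = W/t = 467.0/5.0004 = 93.3925 W = 0.09339 kW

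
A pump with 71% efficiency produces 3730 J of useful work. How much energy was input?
W_in = W_out/η = 3730/0.71 = 5254 J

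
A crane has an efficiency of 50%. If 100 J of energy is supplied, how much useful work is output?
W_out = η·W_in = 0.5·100 = 50.0 J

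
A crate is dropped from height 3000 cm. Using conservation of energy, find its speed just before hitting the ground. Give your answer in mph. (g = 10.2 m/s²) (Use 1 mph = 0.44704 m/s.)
Convert to SI: h = 30.0 m
mgh = ½mv² ⇒ v = √(2gh) = √(2·10.2·30.0) = 24.7386 m/s = 55.34 mph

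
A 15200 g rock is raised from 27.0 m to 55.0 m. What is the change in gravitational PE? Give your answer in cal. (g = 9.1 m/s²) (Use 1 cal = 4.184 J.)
Convert to SI: m = 15.2 kg, Δh = 28.0 m
ΔPE = mgΔh = (15.2)(9.1)(28.0) = 3872.96 J = 925.7 cal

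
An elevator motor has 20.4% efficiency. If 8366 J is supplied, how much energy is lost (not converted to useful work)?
W_lost = W_in(1 − η) = 8366·(1 − 0.204) = 6659 J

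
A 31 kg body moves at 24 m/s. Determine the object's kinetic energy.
KE = ½mv² = ½(31)(24)² = 8928.0 J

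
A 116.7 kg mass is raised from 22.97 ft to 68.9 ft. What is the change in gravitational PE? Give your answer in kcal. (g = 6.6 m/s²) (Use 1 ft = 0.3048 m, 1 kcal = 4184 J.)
Convert to SI: m = 116.7 kg, Δh = 13.9995 m
ΔPE = mgΔh = (116.7)(6.6)(13.9995) = 10782.7 J = 2.577 kcal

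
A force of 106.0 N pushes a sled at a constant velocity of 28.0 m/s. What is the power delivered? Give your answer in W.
P = Fv = (106.0)(28.0) = 2968 W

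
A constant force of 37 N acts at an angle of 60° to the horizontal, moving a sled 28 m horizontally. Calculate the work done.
W = F·d·cosθ = (37)(28)cos(60°) = 518.0 J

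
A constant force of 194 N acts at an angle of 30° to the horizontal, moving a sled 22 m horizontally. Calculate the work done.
W = F·d·cosθ = (194)(22)cos(30°) = 3696 J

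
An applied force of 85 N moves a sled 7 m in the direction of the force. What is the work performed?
W = F·d = (85)(7) = 595.0 J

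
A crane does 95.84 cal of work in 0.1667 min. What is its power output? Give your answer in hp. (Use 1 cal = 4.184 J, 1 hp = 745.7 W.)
Convert to SI: W = 400.995 J, t = 10.002 s
P = W/t = 400.995/10.002 = 40.0914 W = 0.05376 hp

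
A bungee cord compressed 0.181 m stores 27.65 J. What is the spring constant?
k = 2·PE/x² = 2·27.65/(0.181)² = 1688 N/m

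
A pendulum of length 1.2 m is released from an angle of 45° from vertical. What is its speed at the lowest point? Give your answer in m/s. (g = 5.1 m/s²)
h = L(1 − cosθ) = 1.2(1 − cos45°) = 0.351472 m
v = √(2gh) = √(2·5.1·0.351472) = 1.893 m/s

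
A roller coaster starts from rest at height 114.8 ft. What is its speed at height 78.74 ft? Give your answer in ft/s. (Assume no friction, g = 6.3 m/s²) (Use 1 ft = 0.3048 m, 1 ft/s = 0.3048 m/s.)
Convert to SI: h₁−h₂ = 10.9911 m
mgh₁ = mgh₂ + ½mv² ⇒ v = √(2g(h₁−h₂)) = √(2·6.3·10.9911) = 11.7681 m/s = 38.61 ft/s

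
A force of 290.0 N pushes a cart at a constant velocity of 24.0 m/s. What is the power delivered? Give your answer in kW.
P = Fv = (290.0)(24.0) = 6960.0 W = 6.96 kW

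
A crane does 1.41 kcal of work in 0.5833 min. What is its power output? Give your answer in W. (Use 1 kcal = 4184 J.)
Convert to SI: W = 5899.44 J, t = 34.998 s
P = W/t = 5899.44/34.998 = 168.6 W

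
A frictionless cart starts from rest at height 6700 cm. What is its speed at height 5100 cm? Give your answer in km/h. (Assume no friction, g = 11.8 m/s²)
Convert to SI: h₁−h₂ = 16.0 m
mgh₁ = mgh₂ + ½mv² ⇒ v = √(2g(h₁−h₂)) = √(2·11.8·16.0) = 19.4319 m/s = 69.95 km/h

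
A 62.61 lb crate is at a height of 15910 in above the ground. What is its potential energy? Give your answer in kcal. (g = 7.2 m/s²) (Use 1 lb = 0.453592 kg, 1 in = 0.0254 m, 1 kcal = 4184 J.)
Convert to SI: m = 28.3994 kg, h = 404.114 m
PE = mgh = (28.3994)(7.2)(404.114) = 82631.5 J = 19.75 kcal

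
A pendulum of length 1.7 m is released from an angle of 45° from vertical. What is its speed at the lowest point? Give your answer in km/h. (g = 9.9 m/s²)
h = L(1 − cosθ) = 1.7(1 − cos45°) = 0.497918 m
v = √(2gh) = √(2·9.9·0.497918) = 3.13987 m/s = 11.3 km/h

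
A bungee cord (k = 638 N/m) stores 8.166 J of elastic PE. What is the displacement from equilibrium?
x = √(2·PE/k) = √(2·8.166/638) = 0.16 m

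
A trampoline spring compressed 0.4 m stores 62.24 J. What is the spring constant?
k = 2·PE/x² = 2·62.24/(0.4)² = 778.0 N/m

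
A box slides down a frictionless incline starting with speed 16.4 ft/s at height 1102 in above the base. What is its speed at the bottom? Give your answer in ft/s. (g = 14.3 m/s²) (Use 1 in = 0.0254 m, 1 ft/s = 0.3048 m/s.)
Convert to SI: v₀ = 4.99872 m/s, h = 27.9908 m
½mv₀² + mgh = ½mv² ⇒ v = √(v₀² + 2gh) = √(4.99872² + 2·14.3·27.9908) = 28.7319 m/s = 94.26 ft/s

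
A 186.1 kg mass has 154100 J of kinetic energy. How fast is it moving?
v = √(2·KE/m) = √(2·154100/186.1) = 40.7 m/s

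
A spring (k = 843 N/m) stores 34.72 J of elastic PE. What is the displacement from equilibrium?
x = √(2·PE/k) = √(2·34.72/843) = 0.287 m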